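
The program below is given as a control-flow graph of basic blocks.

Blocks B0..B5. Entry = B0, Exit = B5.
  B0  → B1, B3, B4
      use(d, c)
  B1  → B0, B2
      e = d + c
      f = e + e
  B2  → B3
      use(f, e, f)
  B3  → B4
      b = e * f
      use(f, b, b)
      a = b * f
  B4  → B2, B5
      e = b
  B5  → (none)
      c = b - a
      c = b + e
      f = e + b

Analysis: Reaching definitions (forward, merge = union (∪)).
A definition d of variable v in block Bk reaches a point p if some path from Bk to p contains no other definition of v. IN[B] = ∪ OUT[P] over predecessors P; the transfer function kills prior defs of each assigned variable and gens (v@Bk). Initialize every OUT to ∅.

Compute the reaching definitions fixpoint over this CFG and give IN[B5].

Answer: {a@B3, b@B3, e@B4, f@B1}

Working:
Per-block solution:
  B0:   IN={e@B1, f@B1}   OUT={e@B1, f@B1}
  B1:   IN={e@B1, f@B1}   OUT={e@B1, f@B1}
  B2:   IN={a@B3, b@B3, e@B1, e@B4, f@B1}   OUT={a@B3, b@B3, e@B1, e@B4, f@B1}
  B3:   IN={a@B3, b@B3, e@B1, e@B4, f@B1}   OUT={a@B3, b@B3, e@B1, e@B4, f@B1}
  B4:   IN={a@B3, b@B3, e@B1, e@B4, f@B1}   OUT={a@B3, b@B3, e@B4, f@B1}
  B5:   IN={a@B3, b@B3, e@B4, f@B1}   OUT={a@B3, b@B3, c@B5, e@B4, f@B5}

Merge at B5: IN[B5] = OUT[B4] = {a@B3, b@B3, e@B4, f@B1}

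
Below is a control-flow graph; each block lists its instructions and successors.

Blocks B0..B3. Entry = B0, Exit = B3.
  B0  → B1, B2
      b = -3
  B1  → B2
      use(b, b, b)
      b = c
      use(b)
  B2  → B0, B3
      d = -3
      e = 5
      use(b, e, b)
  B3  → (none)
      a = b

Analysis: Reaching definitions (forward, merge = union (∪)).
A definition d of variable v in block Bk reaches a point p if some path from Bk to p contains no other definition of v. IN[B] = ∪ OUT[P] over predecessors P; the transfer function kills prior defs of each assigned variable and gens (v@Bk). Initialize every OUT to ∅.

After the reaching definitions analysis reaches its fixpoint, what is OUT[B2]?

Converged values:
  B0:  IN={b@B0, b@B1, d@B2, e@B2}  OUT={b@B0, d@B2, e@B2}
  B1:  IN={b@B0, d@B2, e@B2}  OUT={b@B1, d@B2, e@B2}
  B2:  IN={b@B0, b@B1, d@B2, e@B2}  OUT={b@B0, b@B1, d@B2, e@B2}
  B3:  IN={b@B0, b@B1, d@B2, e@B2}  OUT={a@B3, b@B0, b@B1, d@B2, e@B2}

Merge at B2: IN[B2] = OUT[B0] ⊔ OUT[B1] = {b@B0, b@B1, d@B2, e@B2}
Applying B2's transfer function to that IN value gives OUT[B2] (row B2 above).

Answer: {b@B0, b@B1, d@B2, e@B2}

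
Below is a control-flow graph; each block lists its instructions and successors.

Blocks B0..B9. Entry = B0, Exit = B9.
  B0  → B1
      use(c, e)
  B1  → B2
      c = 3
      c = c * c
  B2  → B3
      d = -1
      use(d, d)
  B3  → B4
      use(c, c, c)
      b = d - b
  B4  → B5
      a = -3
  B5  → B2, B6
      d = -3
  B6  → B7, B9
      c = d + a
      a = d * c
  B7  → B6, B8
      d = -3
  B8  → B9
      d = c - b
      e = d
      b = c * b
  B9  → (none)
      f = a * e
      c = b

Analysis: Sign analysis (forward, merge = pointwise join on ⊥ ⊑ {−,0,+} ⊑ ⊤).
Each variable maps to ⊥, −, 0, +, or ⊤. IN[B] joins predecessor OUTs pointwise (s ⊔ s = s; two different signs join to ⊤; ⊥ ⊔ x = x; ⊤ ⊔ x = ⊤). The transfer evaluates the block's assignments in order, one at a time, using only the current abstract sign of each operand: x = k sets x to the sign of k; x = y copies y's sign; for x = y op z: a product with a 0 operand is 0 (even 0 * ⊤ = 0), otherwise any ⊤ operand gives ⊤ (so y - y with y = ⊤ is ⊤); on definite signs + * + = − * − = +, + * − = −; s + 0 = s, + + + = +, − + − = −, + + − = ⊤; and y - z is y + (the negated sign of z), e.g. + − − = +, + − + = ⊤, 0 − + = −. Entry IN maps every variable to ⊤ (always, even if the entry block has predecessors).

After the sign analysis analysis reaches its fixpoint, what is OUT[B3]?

Answer: {a: ⊤, b: ⊤, c: +, d: -, e: ⊤, f: ⊤}

Trace:
Fixpoint table:
  B0: | IN=(all ⊤) | OUT=(all ⊤)
  B1: | IN=(all ⊤) | OUT={c:+; rest ⊤}
  B2: | IN={c:+; rest ⊤} | OUT={c:+, d:-; rest ⊤}
  B3: | IN={c:+, d:-; rest ⊤} | OUT={c:+, d:-; rest ⊤}
  B4: | IN={c:+, d:-; rest ⊤} | OUT={a:-, c:+, d:-; rest ⊤}
  B5: | IN={a:-, c:+, d:-; rest ⊤} | OUT={a:-, c:+, d:-; rest ⊤}
  B6: | IN={d:-; rest ⊤} | OUT={d:-; rest ⊤}
  B7: | IN={d:-; rest ⊤} | OUT={d:-; rest ⊤}
  B8: | IN={d:-; rest ⊤} | OUT=(all ⊤)
  B9: | IN=(all ⊤) | OUT=(all ⊤)

Merge at B3: IN[B3] = OUT[B2] = {a: ⊤, b: ⊤, c: +, d: -, e: ⊤, f: ⊤}
Applying B3's transfer function to that IN value gives OUT[B3] (row B3 above).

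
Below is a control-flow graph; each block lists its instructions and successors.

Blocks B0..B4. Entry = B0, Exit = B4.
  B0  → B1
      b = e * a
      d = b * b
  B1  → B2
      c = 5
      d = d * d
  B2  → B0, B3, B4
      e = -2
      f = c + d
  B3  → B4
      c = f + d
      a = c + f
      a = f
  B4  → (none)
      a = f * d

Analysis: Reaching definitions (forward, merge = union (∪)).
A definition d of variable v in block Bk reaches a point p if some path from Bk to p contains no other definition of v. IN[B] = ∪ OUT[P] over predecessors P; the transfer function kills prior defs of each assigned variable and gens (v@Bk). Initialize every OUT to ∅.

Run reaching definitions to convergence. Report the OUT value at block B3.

Answer: {a@B3, b@B0, c@B3, d@B1, e@B2, f@B2}

Working:
Per-block solution:
  B0:   IN={b@B0, c@B1, d@B1, e@B2, f@B2}   OUT={b@B0, c@B1, d@B0, e@B2, f@B2}
  B1:   IN={b@B0, c@B1, d@B0, e@B2, f@B2}   OUT={b@B0, c@B1, d@B1, e@B2, f@B2}
  B2:   IN={b@B0, c@B1, d@B1, e@B2, f@B2}   OUT={b@B0, c@B1, d@B1, e@B2, f@B2}
  B3:   IN={b@B0, c@B1, d@B1, e@B2, f@B2}   OUT={a@B3, b@B0, c@B3, d@B1, e@B2, f@B2}
  B4:   IN={a@B3, b@B0, c@B1, c@B3, d@B1, e@B2, f@B2}   OUT={a@B4, b@B0, c@B1, c@B3, d@B1, e@B2, f@B2}

Merge at B3: IN[B3] = OUT[B2] = {b@B0, c@B1, d@B1, e@B2, f@B2}
Applying B3's transfer function to that IN value gives OUT[B3] (row B3 above).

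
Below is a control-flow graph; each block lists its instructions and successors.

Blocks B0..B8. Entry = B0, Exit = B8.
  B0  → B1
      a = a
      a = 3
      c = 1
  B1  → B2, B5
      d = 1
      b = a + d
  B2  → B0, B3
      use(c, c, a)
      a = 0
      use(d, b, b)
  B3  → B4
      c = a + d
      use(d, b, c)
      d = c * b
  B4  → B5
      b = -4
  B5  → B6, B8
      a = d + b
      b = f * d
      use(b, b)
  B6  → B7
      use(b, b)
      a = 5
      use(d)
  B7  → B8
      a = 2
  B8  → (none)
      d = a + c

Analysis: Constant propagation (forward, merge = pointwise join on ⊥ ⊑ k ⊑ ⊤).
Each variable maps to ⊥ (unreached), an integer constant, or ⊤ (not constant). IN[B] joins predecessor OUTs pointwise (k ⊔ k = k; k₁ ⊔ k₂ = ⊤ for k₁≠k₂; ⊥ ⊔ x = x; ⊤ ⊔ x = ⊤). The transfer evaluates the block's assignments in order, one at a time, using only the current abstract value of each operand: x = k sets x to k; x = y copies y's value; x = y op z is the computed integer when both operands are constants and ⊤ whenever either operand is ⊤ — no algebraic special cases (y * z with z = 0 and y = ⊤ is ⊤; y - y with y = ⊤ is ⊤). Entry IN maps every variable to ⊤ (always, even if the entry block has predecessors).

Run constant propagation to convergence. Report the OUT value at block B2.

Answer: {a: 0, b: 4, c: 1, d: 1, e: ⊤, f: ⊤}

Trace:
Converged values:
  B0:   IN=(all ⊤)   OUT={a:3, c:1; rest ⊤}
  B1:   IN={a:3, c:1; rest ⊤}   OUT={a:3, b:4, c:1, d:1; rest ⊤}
  B2:   IN={a:3, b:4, c:1, d:1; rest ⊤}   OUT={a:0, b:4, c:1, d:1; rest ⊤}
  B3:   IN={a:0, b:4, c:1, d:1; rest ⊤}   OUT={a:0, b:4, c:1, d:4; rest ⊤}
  B4:   IN={a:0, b:4, c:1, d:4; rest ⊤}   OUT={a:0, b:-4, c:1, d:4; rest ⊤}
  B5:   IN={c:1; rest ⊤}   OUT={c:1; rest ⊤}
  B6:   IN={c:1; rest ⊤}   OUT={a:5, c:1; rest ⊤}
  B7:   IN={a:5, c:1; rest ⊤}   OUT={a:2, c:1; rest ⊤}
  B8:   IN={c:1; rest ⊤}   OUT={c:1; rest ⊤}

Merge at B2: IN[B2] = OUT[B1] = {a: 3, b: 4, c: 1, d: 1, e: ⊤, f: ⊤}
Applying B2's transfer function to that IN value gives OUT[B2] (row B2 above).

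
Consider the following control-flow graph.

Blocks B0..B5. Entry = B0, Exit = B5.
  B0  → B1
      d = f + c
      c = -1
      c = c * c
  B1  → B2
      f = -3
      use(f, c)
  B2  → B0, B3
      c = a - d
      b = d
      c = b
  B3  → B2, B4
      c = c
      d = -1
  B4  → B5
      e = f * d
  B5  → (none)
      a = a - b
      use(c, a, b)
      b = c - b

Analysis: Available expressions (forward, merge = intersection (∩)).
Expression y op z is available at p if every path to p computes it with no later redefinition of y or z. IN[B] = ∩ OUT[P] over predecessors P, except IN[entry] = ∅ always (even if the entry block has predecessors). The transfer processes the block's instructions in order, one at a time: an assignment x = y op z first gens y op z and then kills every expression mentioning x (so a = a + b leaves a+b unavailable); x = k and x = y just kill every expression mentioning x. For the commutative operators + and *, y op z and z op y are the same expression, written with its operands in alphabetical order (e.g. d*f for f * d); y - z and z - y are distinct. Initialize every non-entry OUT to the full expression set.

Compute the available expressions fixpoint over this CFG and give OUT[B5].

Answer: {d*f}

Trace:
Per-block solution:
  B0:  IN={}  OUT={}
  B1:  IN={}  OUT={}
  B2:  IN={}  OUT={a-d}
  B3:  IN={a-d}  OUT={}
  B4:  IN={}  OUT={d*f}
  B5:  IN={d*f}  OUT={d*f}

Merge at B5: IN[B5] = OUT[B4] = {d*f}
Applying B5's transfer function to that IN value gives OUT[B5] (row B5 above).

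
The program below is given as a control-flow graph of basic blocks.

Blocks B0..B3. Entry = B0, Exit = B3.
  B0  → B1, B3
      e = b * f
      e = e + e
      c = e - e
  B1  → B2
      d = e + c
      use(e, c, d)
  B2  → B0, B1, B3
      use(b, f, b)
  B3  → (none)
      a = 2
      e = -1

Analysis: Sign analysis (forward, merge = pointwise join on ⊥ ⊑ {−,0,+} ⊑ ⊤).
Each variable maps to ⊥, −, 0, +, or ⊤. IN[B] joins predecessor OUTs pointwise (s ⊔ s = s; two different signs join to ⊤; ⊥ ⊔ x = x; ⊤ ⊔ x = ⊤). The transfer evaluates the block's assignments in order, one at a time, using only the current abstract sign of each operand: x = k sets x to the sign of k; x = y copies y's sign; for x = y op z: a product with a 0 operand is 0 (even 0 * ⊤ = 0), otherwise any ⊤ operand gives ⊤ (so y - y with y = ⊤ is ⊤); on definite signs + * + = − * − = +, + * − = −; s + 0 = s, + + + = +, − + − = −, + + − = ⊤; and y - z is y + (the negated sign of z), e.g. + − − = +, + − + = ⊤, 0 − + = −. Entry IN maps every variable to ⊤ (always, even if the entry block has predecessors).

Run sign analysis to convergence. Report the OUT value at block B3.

Fixpoint table:
  B0: | IN=(all ⊤) | OUT=(all ⊤)
  B1: | IN=(all ⊤) | OUT=(all ⊤)
  B2: | IN=(all ⊤) | OUT=(all ⊤)
  B3: | IN=(all ⊤) | OUT={a:+, e:-; rest ⊤}

Merge at B3: IN[B3] = OUT[B0] ⊔ OUT[B2] = {a: ⊤, b: ⊤, c: ⊤, d: ⊤, e: ⊤, f: ⊤}
Applying B3's transfer function to that IN value gives OUT[B3] (row B3 above).

Answer: {a: +, b: ⊤, c: ⊤, d: ⊤, e: -, f: ⊤}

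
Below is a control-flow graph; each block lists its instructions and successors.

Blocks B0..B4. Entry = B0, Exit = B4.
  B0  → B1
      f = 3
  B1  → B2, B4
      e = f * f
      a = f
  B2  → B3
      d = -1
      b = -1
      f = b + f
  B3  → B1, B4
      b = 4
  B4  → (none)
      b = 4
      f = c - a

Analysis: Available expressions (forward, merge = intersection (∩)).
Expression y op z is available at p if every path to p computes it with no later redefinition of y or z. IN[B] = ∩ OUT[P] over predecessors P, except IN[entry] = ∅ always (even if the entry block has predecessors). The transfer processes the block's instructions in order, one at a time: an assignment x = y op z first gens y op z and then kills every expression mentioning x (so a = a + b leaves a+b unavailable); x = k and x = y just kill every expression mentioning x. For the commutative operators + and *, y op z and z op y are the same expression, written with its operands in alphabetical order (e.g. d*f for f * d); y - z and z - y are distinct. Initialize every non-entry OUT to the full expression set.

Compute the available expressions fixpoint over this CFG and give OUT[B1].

Per-block solution:
  B0:  IN={}  OUT={}
  B1:  IN={}  OUT={f*f}
  B2:  IN={f*f}  OUT={}
  B3:  IN={}  OUT={}
  B4:  IN={}  OUT={c-a}

Merge at B1: IN[B1] = OUT[B0] ∩ OUT[B3] = {}
Applying B1's transfer function to that IN value gives OUT[B1] (row B1 above).

Answer: {f*f}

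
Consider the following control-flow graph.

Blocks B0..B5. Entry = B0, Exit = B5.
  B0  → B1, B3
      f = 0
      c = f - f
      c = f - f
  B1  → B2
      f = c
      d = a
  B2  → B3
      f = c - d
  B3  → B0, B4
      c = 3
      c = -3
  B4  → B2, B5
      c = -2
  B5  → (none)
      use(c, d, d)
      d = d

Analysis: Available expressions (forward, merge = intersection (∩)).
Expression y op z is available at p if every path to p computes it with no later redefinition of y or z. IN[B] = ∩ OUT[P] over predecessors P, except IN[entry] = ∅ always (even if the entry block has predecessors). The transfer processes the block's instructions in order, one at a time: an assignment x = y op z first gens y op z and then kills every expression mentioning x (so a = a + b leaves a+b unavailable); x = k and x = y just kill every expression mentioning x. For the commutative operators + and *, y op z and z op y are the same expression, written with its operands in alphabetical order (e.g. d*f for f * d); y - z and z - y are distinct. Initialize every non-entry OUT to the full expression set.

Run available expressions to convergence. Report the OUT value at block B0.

Converged values:
  B0:   IN={}   OUT={f-f}
  B1:   IN={f-f}   OUT={}
  B2:   IN={}   OUT={c-d}
  B3:   IN={}   OUT={}
  B4:   IN={}   OUT={}
  B5:   IN={}   OUT={}

Merge at B0 (entry node, so the boundary value {} is joined with the incoming edge(s)): IN[B0] = {} ∩ OUT[B3] = {}
Applying B0's transfer function to that IN value gives OUT[B0] (row B0 above).

Answer: {f-f}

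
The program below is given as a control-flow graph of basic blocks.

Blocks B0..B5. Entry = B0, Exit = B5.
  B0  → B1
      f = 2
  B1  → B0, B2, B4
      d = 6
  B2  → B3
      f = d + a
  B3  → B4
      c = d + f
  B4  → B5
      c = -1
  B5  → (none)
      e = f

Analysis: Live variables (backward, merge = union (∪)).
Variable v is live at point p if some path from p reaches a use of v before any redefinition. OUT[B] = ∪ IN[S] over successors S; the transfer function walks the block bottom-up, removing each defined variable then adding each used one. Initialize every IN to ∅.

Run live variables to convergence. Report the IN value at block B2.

Answer: {a, d}

Working:
Fixpoint table:
  B0:  IN={a}  OUT={a, f}
  B1:  IN={a, f}  OUT={a, d, f}
  B2:  IN={a, d}  OUT={d, f}
  B3:  IN={d, f}  OUT={f}
  B4:  IN={f}  OUT={f}
  B5:  IN={f}  OUT={}

Merge at B2: OUT[B2] = IN[B3] = {d, f}
Applying B2's transfer function to that OUT value gives IN[B2] (row B2 above).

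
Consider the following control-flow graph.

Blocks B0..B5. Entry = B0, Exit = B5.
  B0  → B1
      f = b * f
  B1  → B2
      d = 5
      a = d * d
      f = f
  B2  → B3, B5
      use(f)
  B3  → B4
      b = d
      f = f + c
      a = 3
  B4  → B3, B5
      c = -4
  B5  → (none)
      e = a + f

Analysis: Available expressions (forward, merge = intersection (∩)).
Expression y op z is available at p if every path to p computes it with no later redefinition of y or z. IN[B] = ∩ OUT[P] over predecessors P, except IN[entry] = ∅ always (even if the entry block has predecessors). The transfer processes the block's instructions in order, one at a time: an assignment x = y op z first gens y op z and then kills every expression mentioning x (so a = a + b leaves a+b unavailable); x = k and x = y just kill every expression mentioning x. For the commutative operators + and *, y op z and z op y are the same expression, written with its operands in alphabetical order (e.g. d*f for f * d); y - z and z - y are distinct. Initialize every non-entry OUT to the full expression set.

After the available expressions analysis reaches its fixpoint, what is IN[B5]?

Answer: {d*d}

Trace:
Per-block solution:
  B0: | IN={} | OUT={}
  B1: | IN={} | OUT={d*d}
  B2: | IN={d*d} | OUT={d*d}
  B3: | IN={d*d} | OUT={d*d}
  B4: | IN={d*d} | OUT={d*d}
  B5: | IN={d*d} | OUT={a+f, d*d}

Merge at B5: IN[B5] = OUT[B2] ∩ OUT[B4] = {d*d}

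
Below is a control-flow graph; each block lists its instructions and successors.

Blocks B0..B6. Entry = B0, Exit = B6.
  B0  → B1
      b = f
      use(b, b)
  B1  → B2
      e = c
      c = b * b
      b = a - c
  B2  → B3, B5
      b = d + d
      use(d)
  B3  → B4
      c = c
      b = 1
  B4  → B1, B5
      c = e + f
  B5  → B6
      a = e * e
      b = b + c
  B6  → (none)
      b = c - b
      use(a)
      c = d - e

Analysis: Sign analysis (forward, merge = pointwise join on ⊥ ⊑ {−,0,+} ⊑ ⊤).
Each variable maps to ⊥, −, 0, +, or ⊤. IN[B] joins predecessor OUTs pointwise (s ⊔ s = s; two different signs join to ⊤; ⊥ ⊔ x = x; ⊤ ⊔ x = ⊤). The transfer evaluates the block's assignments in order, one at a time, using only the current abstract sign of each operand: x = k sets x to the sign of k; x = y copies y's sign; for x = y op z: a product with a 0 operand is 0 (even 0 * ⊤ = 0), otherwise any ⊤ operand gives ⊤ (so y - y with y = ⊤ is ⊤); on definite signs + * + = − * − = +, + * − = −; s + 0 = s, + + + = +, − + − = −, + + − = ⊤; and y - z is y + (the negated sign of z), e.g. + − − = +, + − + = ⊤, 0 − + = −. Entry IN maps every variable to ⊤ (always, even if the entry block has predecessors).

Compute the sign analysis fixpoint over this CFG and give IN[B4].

Answer: {a: ⊤, b: +, c: ⊤, d: ⊤, e: ⊤, f: ⊤}

Working:
Converged values:
  B0:  IN=(all ⊤)  OUT=(all ⊤)
  B1:  IN=(all ⊤)  OUT=(all ⊤)
  B2:  IN=(all ⊤)  OUT=(all ⊤)
  B3:  IN=(all ⊤)  OUT={b:+; rest ⊤}
  B4:  IN={b:+; rest ⊤}  OUT={b:+; rest ⊤}
  B5:  IN=(all ⊤)  OUT=(all ⊤)
  B6:  IN=(all ⊤)  OUT=(all ⊤)

Merge at B4: IN[B4] = OUT[B3] = {a: ⊤, b: +, c: ⊤, d: ⊤, e: ⊤, f: ⊤}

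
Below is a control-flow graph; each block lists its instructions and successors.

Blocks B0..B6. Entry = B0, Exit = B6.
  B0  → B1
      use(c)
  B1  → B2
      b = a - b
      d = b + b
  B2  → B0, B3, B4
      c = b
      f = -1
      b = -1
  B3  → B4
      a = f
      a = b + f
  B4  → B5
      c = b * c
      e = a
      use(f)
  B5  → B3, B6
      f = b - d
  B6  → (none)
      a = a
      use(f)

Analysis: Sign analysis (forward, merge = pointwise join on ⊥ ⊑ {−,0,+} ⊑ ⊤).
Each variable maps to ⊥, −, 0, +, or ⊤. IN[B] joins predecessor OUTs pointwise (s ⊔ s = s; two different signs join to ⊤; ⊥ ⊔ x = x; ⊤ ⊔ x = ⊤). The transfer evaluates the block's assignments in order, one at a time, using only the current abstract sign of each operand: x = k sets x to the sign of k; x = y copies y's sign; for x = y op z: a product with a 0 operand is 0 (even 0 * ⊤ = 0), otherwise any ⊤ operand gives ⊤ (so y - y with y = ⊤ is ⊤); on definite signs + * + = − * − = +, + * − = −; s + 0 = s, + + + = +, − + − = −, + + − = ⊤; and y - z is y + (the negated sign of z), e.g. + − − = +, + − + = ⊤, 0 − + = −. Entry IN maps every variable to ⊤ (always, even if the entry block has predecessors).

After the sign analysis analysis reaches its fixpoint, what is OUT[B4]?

Fixpoint table:
  B0: | IN=(all ⊤) | OUT=(all ⊤)
  B1: | IN=(all ⊤) | OUT=(all ⊤)
  B2: | IN=(all ⊤) | OUT={b:-, f:-; rest ⊤}
  B3: | IN={b:-; rest ⊤} | OUT={b:-; rest ⊤}
  B4: | IN={b:-; rest ⊤} | OUT={b:-; rest ⊤}
  B5: | IN={b:-; rest ⊤} | OUT={b:-; rest ⊤}
  B6: | IN={b:-; rest ⊤} | OUT={b:-; rest ⊤}

Merge at B4: IN[B4] = OUT[B2] ⊔ OUT[B3] = {a: ⊤, b: -, c: ⊤, d: ⊤, e: ⊤, f: ⊤}
Applying B4's transfer function to that IN value gives OUT[B4] (row B4 above).

Answer: {a: ⊤, b: -, c: ⊤, d: ⊤, e: ⊤, f: ⊤}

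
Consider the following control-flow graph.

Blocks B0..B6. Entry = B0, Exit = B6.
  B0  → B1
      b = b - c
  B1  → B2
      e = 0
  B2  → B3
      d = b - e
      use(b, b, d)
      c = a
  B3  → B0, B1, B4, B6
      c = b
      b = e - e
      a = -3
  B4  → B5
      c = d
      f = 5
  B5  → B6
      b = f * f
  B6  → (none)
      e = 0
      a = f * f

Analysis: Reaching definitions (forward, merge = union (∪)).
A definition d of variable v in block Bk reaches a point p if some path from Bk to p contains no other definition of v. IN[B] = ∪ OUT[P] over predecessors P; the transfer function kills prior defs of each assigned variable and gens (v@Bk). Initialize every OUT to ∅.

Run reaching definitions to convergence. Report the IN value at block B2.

Answer: {a@B3, b@B0, b@B3, c@B3, d@B2, e@B1}

Trace:
Fixpoint table:
  B0: | IN={a@B3, b@B3, c@B3, d@B2, e@B1} | OUT={a@B3, b@B0, c@B3, d@B2, e@B1}
  B1: | IN={a@B3, b@B0, b@B3, c@B3, d@B2, e@B1} | OUT={a@B3, b@B0, b@B3, c@B3, d@B2, e@B1}
  B2: | IN={a@B3, b@B0, b@B3, c@B3, d@B2, e@B1} | OUT={a@B3, b@B0, b@B3, c@B2, d@B2, e@B1}
  B3: | IN={a@B3, b@B0, b@B3, c@B2, d@B2, e@B1} | OUT={a@B3, b@B3, c@B3, d@B2, e@B1}
  B4: | IN={a@B3, b@B3, c@B3, d@B2, e@B1} | OUT={a@B3, b@B3, c@B4, d@B2, e@B1, f@B4}
  B5: | IN={a@B3, b@B3, c@B4, d@B2, e@B1, f@B4} | OUT={a@B3, b@B5, c@B4, d@B2, e@B1, f@B4}
  B6: | IN={a@B3, b@B3, b@B5, c@B3, c@B4, d@B2, e@B1, f@B4} | OUT={a@B6, b@B3, b@B5, c@B3, c@B4, d@B2, e@B6, f@B4}

Merge at B2: IN[B2] = OUT[B1] = {a@B3, b@B0, b@B3, c@B3, d@B2, e@B1}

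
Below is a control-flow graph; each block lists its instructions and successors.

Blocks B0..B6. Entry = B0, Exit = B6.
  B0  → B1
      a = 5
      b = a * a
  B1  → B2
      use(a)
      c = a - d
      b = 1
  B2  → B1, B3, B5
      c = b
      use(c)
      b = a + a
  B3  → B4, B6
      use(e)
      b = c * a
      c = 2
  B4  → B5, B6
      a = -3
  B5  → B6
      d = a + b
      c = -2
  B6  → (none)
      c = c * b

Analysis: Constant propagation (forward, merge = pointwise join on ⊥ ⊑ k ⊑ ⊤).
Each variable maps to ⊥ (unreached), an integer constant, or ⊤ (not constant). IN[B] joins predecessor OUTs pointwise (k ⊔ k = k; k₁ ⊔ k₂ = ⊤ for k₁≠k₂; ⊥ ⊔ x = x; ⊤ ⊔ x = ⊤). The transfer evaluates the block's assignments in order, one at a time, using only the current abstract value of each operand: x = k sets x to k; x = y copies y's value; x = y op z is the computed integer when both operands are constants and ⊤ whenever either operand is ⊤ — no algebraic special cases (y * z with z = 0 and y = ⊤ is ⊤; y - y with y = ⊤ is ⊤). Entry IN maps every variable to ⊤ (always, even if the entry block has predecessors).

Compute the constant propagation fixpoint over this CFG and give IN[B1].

Answer: {a: 5, b: ⊤, c: ⊤, d: ⊤, e: ⊤, f: ⊤}

Derivation:
Per-block solution:
  B0:  IN=(all ⊤)  OUT={a:5, b:25; rest ⊤}
  B1:  IN={a:5; rest ⊤}  OUT={a:5, b:1; rest ⊤}
  B2:  IN={a:5, b:1; rest ⊤}  OUT={a:5, b:10, c:1; rest ⊤}
  B3:  IN={a:5, b:10, c:1; rest ⊤}  OUT={a:5, b:5, c:2; rest ⊤}
  B4:  IN={a:5, b:5, c:2; rest ⊤}  OUT={a:-3, b:5, c:2; rest ⊤}
  B5:  IN=(all ⊤)  OUT={c:-2; rest ⊤}
  B6:  IN=(all ⊤)  OUT=(all ⊤)

Merge at B1: IN[B1] = OUT[B0] ⊔ OUT[B2] = {a: 5, b: ⊤, c: ⊤, d: ⊤, e: ⊤, f: ⊤}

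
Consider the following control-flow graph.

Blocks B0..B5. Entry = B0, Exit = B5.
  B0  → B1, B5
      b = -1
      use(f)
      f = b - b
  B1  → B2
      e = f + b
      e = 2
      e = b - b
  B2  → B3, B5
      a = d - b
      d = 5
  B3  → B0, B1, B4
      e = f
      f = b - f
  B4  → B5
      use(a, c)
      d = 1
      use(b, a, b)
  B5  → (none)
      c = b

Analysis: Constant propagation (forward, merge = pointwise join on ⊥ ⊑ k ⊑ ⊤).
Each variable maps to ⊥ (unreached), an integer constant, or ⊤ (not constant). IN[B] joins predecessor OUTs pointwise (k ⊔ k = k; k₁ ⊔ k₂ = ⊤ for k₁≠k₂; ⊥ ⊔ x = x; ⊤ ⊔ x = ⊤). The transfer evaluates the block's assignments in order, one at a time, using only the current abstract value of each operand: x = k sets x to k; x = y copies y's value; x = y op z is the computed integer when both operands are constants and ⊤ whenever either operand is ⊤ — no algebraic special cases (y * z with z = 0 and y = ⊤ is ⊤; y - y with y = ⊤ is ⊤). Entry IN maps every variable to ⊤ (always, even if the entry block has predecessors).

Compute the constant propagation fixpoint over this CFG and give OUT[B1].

Answer: {a: ⊤, b: -1, c: ⊤, d: ⊤, e: 0, f: ⊤}

Derivation:
Fixpoint table:
  B0:  IN=(all ⊤)  OUT={b:-1, f:0; rest ⊤}
  B1:  IN={b:-1; rest ⊤}  OUT={b:-1, e:0; rest ⊤}
  B2:  IN={b:-1, e:0; rest ⊤}  OUT={b:-1, d:5, e:0; rest ⊤}
  B3:  IN={b:-1, d:5, e:0; rest ⊤}  OUT={b:-1, d:5; rest ⊤}
  B4:  IN={b:-1, d:5; rest ⊤}  OUT={b:-1, d:1; rest ⊤}
  B5:  IN={b:-1; rest ⊤}  OUT={b:-1, c:-1; rest ⊤}

Merge at B1: IN[B1] = OUT[B0] ⊔ OUT[B3] = {a: ⊤, b: -1, c: ⊤, d: ⊤, e: ⊤, f: ⊤}
Applying B1's transfer function to that IN value gives OUT[B1] (row B1 above).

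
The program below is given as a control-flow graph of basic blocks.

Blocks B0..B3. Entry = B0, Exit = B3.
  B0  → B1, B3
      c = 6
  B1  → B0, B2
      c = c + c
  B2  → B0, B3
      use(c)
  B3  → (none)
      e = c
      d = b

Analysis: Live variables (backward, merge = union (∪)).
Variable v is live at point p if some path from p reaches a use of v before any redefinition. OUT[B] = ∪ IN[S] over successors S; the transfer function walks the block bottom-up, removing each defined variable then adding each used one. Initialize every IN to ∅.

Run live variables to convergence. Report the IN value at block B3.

Converged values:
  B0: | IN={b} | OUT={b, c}
  B1: | IN={b, c} | OUT={b, c}
  B2: | IN={b, c} | OUT={b, c}
  B3: | IN={b, c} | OUT={}

B3 is the boundary node: OUT[B3] = {}
Applying B3's transfer function to that OUT value gives IN[B3] (row B3 above).

Answer: {b, c}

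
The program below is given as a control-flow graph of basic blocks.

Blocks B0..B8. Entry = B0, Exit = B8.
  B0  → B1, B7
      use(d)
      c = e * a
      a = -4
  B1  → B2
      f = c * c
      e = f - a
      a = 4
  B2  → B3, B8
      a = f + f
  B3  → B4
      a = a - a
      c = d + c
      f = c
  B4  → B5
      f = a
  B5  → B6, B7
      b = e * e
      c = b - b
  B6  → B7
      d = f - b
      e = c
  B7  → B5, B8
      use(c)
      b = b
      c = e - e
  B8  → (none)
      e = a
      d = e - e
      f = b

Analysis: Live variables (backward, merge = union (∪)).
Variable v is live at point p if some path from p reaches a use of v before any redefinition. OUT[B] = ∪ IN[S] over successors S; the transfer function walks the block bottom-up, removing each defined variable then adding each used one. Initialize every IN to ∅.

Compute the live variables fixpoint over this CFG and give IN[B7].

Answer: {a, b, c, e, f}

Derivation:
Converged values:
  B0: | IN={a, b, d, e, f} | OUT={a, b, c, d, e, f}
  B1: | IN={a, b, c, d} | OUT={b, c, d, e, f}
  B2: | IN={b, c, d, e, f} | OUT={a, b, c, d, e}
  B3: | IN={a, c, d, e} | OUT={a, e}
  B4: | IN={a, e} | OUT={a, e, f}
  B5: | IN={a, e, f} | OUT={a, b, c, e, f}
  B6: | IN={a, b, c, f} | OUT={a, b, c, e, f}
  B7: | IN={a, b, c, e, f} | OUT={a, b, e, f}
  B8: | IN={a, b} | OUT={}

Merge at B7: OUT[B7] = IN[B5] ⊔ IN[B8] = {a, b, e, f}
Applying B7's transfer function to that OUT value gives IN[B7] (row B7 above).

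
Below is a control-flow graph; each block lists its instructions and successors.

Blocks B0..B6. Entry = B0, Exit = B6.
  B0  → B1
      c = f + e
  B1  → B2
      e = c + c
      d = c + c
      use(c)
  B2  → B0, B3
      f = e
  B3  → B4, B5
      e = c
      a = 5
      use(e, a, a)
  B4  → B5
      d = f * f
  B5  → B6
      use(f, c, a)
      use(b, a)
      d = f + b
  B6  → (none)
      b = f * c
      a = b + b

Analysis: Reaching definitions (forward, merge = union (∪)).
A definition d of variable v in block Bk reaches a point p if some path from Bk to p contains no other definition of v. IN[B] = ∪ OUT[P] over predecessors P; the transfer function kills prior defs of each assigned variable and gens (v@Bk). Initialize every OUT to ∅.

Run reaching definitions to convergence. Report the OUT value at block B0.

Answer: {c@B0, d@B1, e@B1, f@B2}

Trace:
Fixpoint table:
  B0:   IN={c@B0, d@B1, e@B1, f@B2}   OUT={c@B0, d@B1, e@B1, f@B2}
  B1:   IN={c@B0, d@B1, e@B1, f@B2}   OUT={c@B0, d@B1, e@B1, f@B2}
  B2:   IN={c@B0, d@B1, e@B1, f@B2}   OUT={c@B0, d@B1, e@B1, f@B2}
  B3:   IN={c@B0, d@B1, e@B1, f@B2}   OUT={a@B3, c@B0, d@B1, e@B3, f@B2}
  B4:   IN={a@B3, c@B0, d@B1, e@B3, f@B2}   OUT={a@B3, c@B0, d@B4, e@B3, f@B2}
  B5:   IN={a@B3, c@B0, d@B1, d@B4, e@B3, f@B2}   OUT={a@B3, c@B0, d@B5, e@B3, f@B2}
  B6:   IN={a@B3, c@B0, d@B5, e@B3, f@B2}   OUT={a@B6, b@B6, c@B0, d@B5, e@B3, f@B2}

Merge at B0 (entry node, so the boundary value {} is joined with the incoming edge(s)): IN[B0] = {} ⊔ OUT[B2] = {c@B0, d@B1, e@B1, f@B2}
Applying B0's transfer function to that IN value gives OUT[B0] (row B0 above).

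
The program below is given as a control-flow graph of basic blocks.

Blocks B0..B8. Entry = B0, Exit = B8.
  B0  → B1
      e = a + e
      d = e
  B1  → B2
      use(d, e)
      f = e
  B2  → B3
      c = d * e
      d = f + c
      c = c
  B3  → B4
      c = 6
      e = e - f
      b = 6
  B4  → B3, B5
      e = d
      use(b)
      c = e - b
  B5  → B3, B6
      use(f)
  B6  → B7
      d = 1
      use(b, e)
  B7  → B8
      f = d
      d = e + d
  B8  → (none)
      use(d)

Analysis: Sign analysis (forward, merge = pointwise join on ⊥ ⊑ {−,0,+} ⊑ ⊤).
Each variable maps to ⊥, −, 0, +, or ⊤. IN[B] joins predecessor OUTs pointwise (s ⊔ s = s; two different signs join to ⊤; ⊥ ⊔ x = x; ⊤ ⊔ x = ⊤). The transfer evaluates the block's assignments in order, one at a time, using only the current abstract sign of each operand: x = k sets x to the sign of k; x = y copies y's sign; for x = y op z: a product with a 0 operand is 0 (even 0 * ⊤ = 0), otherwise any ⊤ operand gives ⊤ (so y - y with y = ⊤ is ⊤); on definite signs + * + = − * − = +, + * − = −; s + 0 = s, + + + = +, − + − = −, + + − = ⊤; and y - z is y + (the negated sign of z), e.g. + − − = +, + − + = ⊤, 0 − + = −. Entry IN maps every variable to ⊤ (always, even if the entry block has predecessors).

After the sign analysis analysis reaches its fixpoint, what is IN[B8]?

Converged values:
  B0: | IN=(all ⊤) | OUT=(all ⊤)
  B1: | IN=(all ⊤) | OUT=(all ⊤)
  B2: | IN=(all ⊤) | OUT=(all ⊤)
  B3: | IN=(all ⊤) | OUT={b:+, c:+; rest ⊤}
  B4: | IN={b:+, c:+; rest ⊤} | OUT={b:+; rest ⊤}
  B5: | IN={b:+; rest ⊤} | OUT={b:+; rest ⊤}
  B6: | IN={b:+; rest ⊤} | OUT={b:+, d:+; rest ⊤}
  B7: | IN={b:+, d:+; rest ⊤} | OUT={b:+, f:+; rest ⊤}
  B8: | IN={b:+, f:+; rest ⊤} | OUT={b:+, f:+; rest ⊤}

Merge at B8: IN[B8] = OUT[B7] = {a: ⊤, b: +, c: ⊤, d: ⊤, e: ⊤, f: +}

Answer: {a: ⊤, b: +, c: ⊤, d: ⊤, e: ⊤, f: +}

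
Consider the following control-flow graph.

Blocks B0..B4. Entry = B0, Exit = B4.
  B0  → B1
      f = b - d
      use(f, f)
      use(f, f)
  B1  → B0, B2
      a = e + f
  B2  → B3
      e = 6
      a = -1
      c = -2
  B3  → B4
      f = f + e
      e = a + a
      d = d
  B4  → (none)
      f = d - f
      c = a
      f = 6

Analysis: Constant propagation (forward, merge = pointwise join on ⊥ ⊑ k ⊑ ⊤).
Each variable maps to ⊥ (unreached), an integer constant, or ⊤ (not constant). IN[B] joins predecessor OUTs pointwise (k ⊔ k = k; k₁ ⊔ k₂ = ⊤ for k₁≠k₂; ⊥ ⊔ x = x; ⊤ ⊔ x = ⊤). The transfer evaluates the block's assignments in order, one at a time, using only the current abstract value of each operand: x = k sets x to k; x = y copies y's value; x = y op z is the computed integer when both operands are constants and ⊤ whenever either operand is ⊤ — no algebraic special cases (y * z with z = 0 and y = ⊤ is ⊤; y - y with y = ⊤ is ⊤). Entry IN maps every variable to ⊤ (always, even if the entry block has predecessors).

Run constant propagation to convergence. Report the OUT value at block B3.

Answer: {a: -1, b: ⊤, c: -2, d: ⊤, e: -2, f: ⊤}

Working:
Per-block solution:
  B0: | IN=(all ⊤) | OUT=(all ⊤)
  B1: | IN=(all ⊤) | OUT=(all ⊤)
  B2: | IN=(all ⊤) | OUT={a:-1, c:-2, e:6; rest ⊤}
  B3: | IN={a:-1, c:-2, e:6; rest ⊤} | OUT={a:-1, c:-2, e:-2; rest ⊤}
  B4: | IN={a:-1, c:-2, e:-2; rest ⊤} | OUT={a:-1, c:-1, e:-2, f:6; rest ⊤}

Merge at B3: IN[B3] = OUT[B2] = {a: -1, b: ⊤, c: -2, d: ⊤, e: 6, f: ⊤}
Applying B3's transfer function to that IN value gives OUT[B3] (row B3 above).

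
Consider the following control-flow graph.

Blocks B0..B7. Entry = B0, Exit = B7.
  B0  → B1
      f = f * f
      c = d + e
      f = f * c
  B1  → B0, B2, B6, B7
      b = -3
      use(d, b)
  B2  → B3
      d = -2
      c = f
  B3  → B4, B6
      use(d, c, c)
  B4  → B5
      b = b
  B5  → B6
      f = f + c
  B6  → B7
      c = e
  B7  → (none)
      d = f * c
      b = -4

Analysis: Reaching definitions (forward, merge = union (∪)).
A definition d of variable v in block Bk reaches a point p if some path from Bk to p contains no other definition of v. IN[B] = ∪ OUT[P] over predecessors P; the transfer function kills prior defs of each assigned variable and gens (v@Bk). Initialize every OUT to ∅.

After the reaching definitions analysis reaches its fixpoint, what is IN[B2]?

Per-block solution:
  B0: | IN={b@B1, c@B0, f@B0} | OUT={b@B1, c@B0, f@B0}
  B1: | IN={b@B1, c@B0, f@B0} | OUT={b@B1, c@B0, f@B0}
  B2: | IN={b@B1, c@B0, f@B0} | OUT={b@B1, c@B2, d@B2, f@B0}
  B3: | IN={b@B1, c@B2, d@B2, f@B0} | OUT={b@B1, c@B2, d@B2, f@B0}
  B4: | IN={b@B1, c@B2, d@B2, f@B0} | OUT={b@B4, c@B2, d@B2, f@B0}
  B5: | IN={b@B4, c@B2, d@B2, f@B0} | OUT={b@B4, c@B2, d@B2, f@B5}
  B6: | IN={b@B1, b@B4, c@B0, c@B2, d@B2, f@B0, f@B5} | OUT={b@B1, b@B4, c@B6, d@B2, f@B0, f@B5}
  B7: | IN={b@B1, b@B4, c@B0, c@B6, d@B2, f@B0, f@B5} | OUT={b@B7, c@B0, c@B6, d@B7, f@B0, f@B5}

Merge at B2: IN[B2] = OUT[B1] = {b@B1, c@B0, f@B0}

Answer: {b@B1, c@B0, f@B0}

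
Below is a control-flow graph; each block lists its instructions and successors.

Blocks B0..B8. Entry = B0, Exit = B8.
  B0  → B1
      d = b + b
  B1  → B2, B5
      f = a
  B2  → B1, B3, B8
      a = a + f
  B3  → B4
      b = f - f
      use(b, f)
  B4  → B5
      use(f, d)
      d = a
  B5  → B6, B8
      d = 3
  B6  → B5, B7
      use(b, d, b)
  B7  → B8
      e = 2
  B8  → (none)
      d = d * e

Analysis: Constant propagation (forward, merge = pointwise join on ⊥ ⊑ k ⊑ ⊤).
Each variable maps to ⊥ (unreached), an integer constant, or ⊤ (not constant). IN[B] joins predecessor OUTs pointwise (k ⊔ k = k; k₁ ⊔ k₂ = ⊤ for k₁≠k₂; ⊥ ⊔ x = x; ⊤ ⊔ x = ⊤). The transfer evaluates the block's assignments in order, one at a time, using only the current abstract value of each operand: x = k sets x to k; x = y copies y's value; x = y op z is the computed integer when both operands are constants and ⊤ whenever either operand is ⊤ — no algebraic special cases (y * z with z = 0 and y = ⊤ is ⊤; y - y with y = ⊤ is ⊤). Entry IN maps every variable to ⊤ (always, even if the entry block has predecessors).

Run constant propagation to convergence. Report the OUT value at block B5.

Answer: {a: ⊤, b: ⊤, c: ⊤, d: 3, e: ⊤, f: ⊤}

Trace:
Fixpoint table:
  B0:   IN=(all ⊤)   OUT=(all ⊤)
  B1:   IN=(all ⊤)   OUT=(all ⊤)
  B2:   IN=(all ⊤)   OUT=(all ⊤)
  B3:   IN=(all ⊤)   OUT=(all ⊤)
  B4:   IN=(all ⊤)   OUT=(all ⊤)
  B5:   IN=(all ⊤)   OUT={d:3; rest ⊤}
  B6:   IN={d:3; rest ⊤}   OUT={d:3; rest ⊤}
  B7:   IN={d:3; rest ⊤}   OUT={d:3, e:2; rest ⊤}
  B8:   IN=(all ⊤)   OUT=(all ⊤)

Merge at B5: IN[B5] = OUT[B1] ⊔ OUT[B4] ⊔ OUT[B6] = {a: ⊤, b: ⊤, c: ⊤, d: ⊤, e: ⊤, f: ⊤}
Applying B5's transfer function to that IN value gives OUT[B5] (row B5 above).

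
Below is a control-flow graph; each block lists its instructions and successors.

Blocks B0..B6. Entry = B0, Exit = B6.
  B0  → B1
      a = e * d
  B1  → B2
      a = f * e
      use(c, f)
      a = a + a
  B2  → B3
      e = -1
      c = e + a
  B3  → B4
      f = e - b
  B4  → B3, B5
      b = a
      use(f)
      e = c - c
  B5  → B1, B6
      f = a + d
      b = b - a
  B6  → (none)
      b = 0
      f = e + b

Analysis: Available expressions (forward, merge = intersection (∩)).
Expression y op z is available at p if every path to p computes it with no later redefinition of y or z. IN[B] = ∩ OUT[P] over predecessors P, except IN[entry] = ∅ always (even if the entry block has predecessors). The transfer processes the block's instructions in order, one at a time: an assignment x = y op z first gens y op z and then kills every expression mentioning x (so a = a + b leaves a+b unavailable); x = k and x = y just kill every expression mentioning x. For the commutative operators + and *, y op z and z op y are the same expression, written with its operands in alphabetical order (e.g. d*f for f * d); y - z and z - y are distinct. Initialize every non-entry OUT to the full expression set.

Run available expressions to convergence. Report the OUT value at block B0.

Fixpoint table:
  B0:  IN={}  OUT={d*e}
  B1:  IN={}  OUT={e*f}
  B2:  IN={e*f}  OUT={a+e}
  B3:  IN={}  OUT={e-b}
  B4:  IN={e-b}  OUT={c-c}
  B5:  IN={c-c}  OUT={a+d, c-c}
  B6:  IN={a+d, c-c}  OUT={a+d, b+e, c-c}

B0 is the boundary node: IN[B0] = {}
Applying B0's transfer function to that IN value gives OUT[B0] (row B0 above).

Answer: {d*e}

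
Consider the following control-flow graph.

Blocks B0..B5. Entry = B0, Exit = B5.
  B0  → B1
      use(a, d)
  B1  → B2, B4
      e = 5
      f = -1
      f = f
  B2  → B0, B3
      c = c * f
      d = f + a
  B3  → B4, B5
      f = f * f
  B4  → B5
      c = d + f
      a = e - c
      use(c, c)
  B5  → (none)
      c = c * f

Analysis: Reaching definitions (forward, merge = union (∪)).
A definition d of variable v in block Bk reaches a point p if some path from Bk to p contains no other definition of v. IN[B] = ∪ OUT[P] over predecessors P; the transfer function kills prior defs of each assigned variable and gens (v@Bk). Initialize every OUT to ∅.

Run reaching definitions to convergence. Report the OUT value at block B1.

Fixpoint table:
  B0: | IN={c@B2, d@B2, e@B1, f@B1} | OUT={c@B2, d@B2, e@B1, f@B1}
  B1: | IN={c@B2, d@B2, e@B1, f@B1} | OUT={c@B2, d@B2, e@B1, f@B1}
  B2: | IN={c@B2, d@B2, e@B1, f@B1} | OUT={c@B2, d@B2, e@B1, f@B1}
  B3: | IN={c@B2, d@B2, e@B1, f@B1} | OUT={c@B2, d@B2, e@B1, f@B3}
  B4: | IN={c@B2, d@B2, e@B1, f@B1, f@B3} | OUT={a@B4, c@B4, d@B2, e@B1, f@B1, f@B3}
  B5: | IN={a@B4, c@B2, c@B4, d@B2, e@B1, f@B1, f@B3} | OUT={a@B4, c@B5, d@B2, e@B1, f@B1, f@B3}

Merge at B1: IN[B1] = OUT[B0] = {c@B2, d@B2, e@B1, f@B1}
Applying B1's transfer function to that IN value gives OUT[B1] (row B1 above).

Answer: {c@B2, d@B2, e@B1, f@B1}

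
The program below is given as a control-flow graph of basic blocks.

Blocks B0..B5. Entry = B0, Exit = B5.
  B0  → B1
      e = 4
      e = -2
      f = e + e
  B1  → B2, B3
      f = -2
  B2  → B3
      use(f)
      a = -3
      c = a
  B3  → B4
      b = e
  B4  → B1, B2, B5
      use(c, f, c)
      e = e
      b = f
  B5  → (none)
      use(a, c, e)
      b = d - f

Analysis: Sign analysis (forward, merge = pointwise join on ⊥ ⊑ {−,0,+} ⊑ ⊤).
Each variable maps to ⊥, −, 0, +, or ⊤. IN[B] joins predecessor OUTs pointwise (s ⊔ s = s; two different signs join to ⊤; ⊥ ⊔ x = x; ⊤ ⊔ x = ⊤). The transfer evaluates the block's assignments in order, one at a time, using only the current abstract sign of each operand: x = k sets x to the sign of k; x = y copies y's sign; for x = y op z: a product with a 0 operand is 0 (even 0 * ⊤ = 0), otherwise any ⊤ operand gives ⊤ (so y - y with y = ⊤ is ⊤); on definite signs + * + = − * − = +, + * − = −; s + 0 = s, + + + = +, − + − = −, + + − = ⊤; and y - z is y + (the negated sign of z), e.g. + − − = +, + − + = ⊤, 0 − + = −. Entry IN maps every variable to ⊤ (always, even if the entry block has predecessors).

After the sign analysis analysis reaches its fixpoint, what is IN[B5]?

Answer: {a: ⊤, b: -, c: ⊤, d: ⊤, e: -, f: -}

Working:
Per-block solution:
  B0: | IN=(all ⊤) | OUT={e:-, f:-; rest ⊤}
  B1: | IN={e:-, f:-; rest ⊤} | OUT={e:-, f:-; rest ⊤}
  B2: | IN={e:-, f:-; rest ⊤} | OUT={a:-, c:-, e:-, f:-; rest ⊤}
  B3: | IN={e:-, f:-; rest ⊤} | OUT={b:-, e:-, f:-; rest ⊤}
  B4: | IN={b:-, e:-, f:-; rest ⊤} | OUT={b:-, e:-, f:-; rest ⊤}
  B5: | IN={b:-, e:-, f:-; rest ⊤} | OUT={e:-, f:-; rest ⊤}

Merge at B5: IN[B5] = OUT[B4] = {a: ⊤, b: -, c: ⊤, d: ⊤, e: -, f: -}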